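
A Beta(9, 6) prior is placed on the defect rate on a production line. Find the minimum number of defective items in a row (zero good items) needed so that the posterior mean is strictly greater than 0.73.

k = 8

After k defective items and 0 good items the posterior is Beta(9+k, 6), with mean (9+k)/(9+6+k).
Set (9+k)/(15+k) > 0.73 and solve: k > (0.73·15 − 9)/(1 − 0.73) = 7.222.
The smallest integer exceeding 7.222 is 8.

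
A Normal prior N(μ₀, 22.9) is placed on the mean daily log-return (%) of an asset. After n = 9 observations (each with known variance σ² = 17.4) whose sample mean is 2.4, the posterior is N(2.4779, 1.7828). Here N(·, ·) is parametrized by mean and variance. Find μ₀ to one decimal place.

The posterior mean is a precision-weighted average: μ_n = (τ₀μ₀ + τ_data·x̄)/(τ₀+τ_data), with τ₀=1/σ₀² and τ_data=n/σ².
Here τ₀ = 1/22.9 = 0.043668 and τ_data = 9/17.4 = 0.517241, so τ_n = 0.560909.
Rearranging for μ₀: μ₀ = (μ_n·τ_n − τ_data·x̄)/τ₀ = (2.4779·0.560909 − 0.517241·2.4) / 0.043668 = 0.148498/0.043668 ≈ 3.4.

μ₀ = 3.4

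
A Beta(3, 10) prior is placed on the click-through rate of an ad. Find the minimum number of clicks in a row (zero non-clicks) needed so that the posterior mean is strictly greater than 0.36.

After k clicks and 0 non-clicks the posterior is Beta(3+k, 10), with mean (3+k)/(3+10+k).
Set (3+k)/(13+k) > 0.36 and solve: k > (0.36·13 − 3)/(1 − 0.36) = 2.625.
The smallest integer exceeding 2.625 is 3, and checking k=3: (6)/(16) = 0.3750 > 0.36.

k = 3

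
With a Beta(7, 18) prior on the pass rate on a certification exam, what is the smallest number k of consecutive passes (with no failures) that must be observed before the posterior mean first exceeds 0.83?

k = 81

After k passes and 0 failures the posterior is Beta(7+k, 18), with mean (7+k)/(7+18+k).
Set (7+k)/(25+k) > 0.83 and solve: k > (0.83·25 − 7)/(1 − 0.83) = 80.882.
The smallest integer exceeding 80.882 is 81, and checking k=81: (88)/(106) = 0.8302 > 0.83.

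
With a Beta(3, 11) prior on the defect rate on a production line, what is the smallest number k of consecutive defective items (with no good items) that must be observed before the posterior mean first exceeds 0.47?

After k defective items and 0 good items the posterior is Beta(3+k, 11), with mean (3+k)/(3+11+k).
Set (3+k)/(14+k) > 0.47 and solve: k > (0.47·14 − 3)/(1 − 0.47) = 6.755.
The smallest integer exceeding 6.755 is 7.

k = 7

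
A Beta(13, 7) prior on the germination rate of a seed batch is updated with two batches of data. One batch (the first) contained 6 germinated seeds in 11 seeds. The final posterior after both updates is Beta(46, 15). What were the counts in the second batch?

27 germinated seeds and 3 non-germinating seeds

Because Beta–binomial updating is additive in the counts, the combined data contributed (α_post−α_prior, β_post−β_prior) successes and failures.
Total across both batches: 46−13=33 germinated seeds, 15−7=8 non-germinating seeds.
Subtract the first batch: 33−6=27 germinated seeds and 8−5=3 non-germinating seeds.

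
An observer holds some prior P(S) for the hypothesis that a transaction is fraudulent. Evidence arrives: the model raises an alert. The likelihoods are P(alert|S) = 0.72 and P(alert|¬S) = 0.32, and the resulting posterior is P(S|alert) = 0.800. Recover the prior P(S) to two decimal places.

In odds form, posterior odds = prior odds × likelihood ratio, so prior odds = posterior odds ÷ LR.
Posterior odds = 0.800/(1−0.800) = 4.0000. LR = 0.72/0.32 = 2.2500.
Prior odds = 4.0000/2.2500 = 1.7778, so P(S) = 1.7778/(1+1.7778) ≈ 0.64.

P(S) = 0.64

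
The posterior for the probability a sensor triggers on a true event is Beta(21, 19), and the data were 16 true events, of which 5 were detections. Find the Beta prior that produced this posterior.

Under Beta–binomial conjugacy the posterior parameters are (a+s, b+f).
So a = 21 − 5 = 16 and b = 19 − 11 = 8.

Beta(16, 8)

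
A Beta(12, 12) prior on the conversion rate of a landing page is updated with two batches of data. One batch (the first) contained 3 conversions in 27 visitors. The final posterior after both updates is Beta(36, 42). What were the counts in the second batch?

21 conversions and 6 bounces

Sequential conjugate updates are equivalent to a single update on the pooled data, so total successes = posterior α − prior α and total failures = posterior β − prior β.
Total across both batches: 36−12=24 conversions, 42−12=30 bounces.
Subtract the first batch: 24−3=21 conversions and 30−24=6 bounces.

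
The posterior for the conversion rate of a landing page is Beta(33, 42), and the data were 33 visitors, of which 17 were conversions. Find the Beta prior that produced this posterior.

A Beta(α, β) prior with s successes and f failures in binomial data gives a Beta(α+s, β+f) posterior.
So α = 33 − 17 = 16 and β = 42 − 16 = 26.

Beta(16, 26)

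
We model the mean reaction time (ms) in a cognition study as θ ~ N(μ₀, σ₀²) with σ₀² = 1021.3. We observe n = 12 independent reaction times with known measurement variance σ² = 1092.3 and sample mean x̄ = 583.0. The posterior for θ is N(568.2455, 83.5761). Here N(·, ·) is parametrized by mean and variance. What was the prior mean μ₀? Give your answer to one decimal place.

With known observation variance, the Normal–Normal posterior has precision τ_n = τ₀ + n/σ² and mean μ_n = (τ₀μ₀ + (n/σ²)x̄)/τ_n.
Here τ₀ = 1/1021.3 = 0.000979 and τ_data = 12/1092.3 = 0.010986, so τ_n = 0.011965.
Rearranging for μ₀: μ₀ = (μ_n·τ_n − τ_data·x̄)/τ₀ = (568.2455·0.011965 − 0.010986·583.0) / 0.000979 = 0.394219/0.000979 ≈ 402.7.

μ₀ = 402.7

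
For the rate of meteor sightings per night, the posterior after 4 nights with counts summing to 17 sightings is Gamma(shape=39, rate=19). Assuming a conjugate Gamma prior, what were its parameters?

Gamma(shape=22, rate=15)

Gamma–Poisson conjugacy: posterior shape = α + Σxᵢ, posterior rate = β + n.
So α = 39 − 17 = 22 and β = 19 − 4 = 15.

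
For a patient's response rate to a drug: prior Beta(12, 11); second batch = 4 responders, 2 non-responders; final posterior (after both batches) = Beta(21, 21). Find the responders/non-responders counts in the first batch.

Because Beta–binomial updating is additive in the counts, the combined data contributed (α_post−α_prior, β_post−β_prior) successes and failures.
Total across both batches: 21−12=9 responders, 21−11=10 non-responders.
Subtract the second batch: 9−4=5 responders and 10−2=8 non-responders.

5 responders and 8 non-responders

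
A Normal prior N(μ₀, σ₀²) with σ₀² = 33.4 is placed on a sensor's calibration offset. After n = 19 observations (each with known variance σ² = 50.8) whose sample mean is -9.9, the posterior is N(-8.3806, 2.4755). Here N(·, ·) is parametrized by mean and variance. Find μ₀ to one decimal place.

μ₀ = 10.6

With known observation variance, the Normal–Normal posterior has precision τ_n = τ₀ + n/σ² and mean μ_n = (τ₀μ₀ + (n/σ²)x̄)/τ_n.
Here τ₀ = 1/33.4 = 0.029940 and τ_data = 19/50.8 = 0.374016, so τ_n = 0.403956.
Rearranging for μ₀: μ₀ = (μ_n·τ_n − τ_data·x̄)/τ₀ = (-8.3806·0.403956 − 0.374016·-9.9) / 0.029940 = 0.317365/0.029940 ≈ 10.6.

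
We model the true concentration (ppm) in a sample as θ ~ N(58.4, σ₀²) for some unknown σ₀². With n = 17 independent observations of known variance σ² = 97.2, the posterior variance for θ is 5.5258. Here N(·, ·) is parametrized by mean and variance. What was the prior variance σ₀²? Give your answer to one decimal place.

Posterior precision equals prior precision plus data precision: 1/σ_n² = 1/σ₀² + n/σ².
So 1/σ₀² = 1/5.5258 − 17/97.2 = 0.180969 − 0.174897 = 0.006072.
Hence σ₀² = 1/0.006072 ≈ 164.7.

σ₀² = 164.7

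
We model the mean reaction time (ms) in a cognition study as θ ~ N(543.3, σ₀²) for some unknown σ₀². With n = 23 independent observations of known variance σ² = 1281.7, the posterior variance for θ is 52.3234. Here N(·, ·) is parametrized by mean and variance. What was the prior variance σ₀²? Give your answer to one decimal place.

σ₀² = 856.9

For the Normal–Normal model with known σ², precisions add: τ_n = τ₀ + n/σ².
So 1/σ₀² = 1/52.3234 − 23/1281.7 = 0.019112 − 0.017945 = 0.001167.
Hence σ₀² = 1/0.001167 ≈ 856.9.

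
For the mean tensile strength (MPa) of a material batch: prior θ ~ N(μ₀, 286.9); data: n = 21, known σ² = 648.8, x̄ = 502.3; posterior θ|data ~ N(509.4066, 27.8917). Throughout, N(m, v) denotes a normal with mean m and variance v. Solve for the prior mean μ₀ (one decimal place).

With known observation variance, the Normal–Normal posterior has precision τ_n = τ₀ + n/σ² and mean μ_n = (τ₀μ₀ + (n/σ²)x̄)/τ_n.
Here τ₀ = 1/286.9 = 0.003486 and τ_data = 21/648.8 = 0.032367, so τ_n = 0.035853.
Rearranging for μ₀: μ₀ = (μ_n·τ_n − τ_data·x̄)/τ₀ = (509.4066·0.035853 − 0.032367·502.3) / 0.003486 = 2.005811/0.003486 ≈ 575.4.

μ₀ = 575.4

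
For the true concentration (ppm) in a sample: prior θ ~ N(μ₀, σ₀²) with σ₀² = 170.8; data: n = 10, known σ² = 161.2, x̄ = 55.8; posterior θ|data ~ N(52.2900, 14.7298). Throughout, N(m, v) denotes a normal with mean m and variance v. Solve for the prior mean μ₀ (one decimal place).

μ₀ = 15.1

The posterior mean is a precision-weighted average: μ_n = (τ₀μ₀ + τ_data·x̄)/(τ₀+τ_data), with τ₀=1/σ₀² and τ_data=n/σ².
Here τ₀ = 1/170.8 = 0.005855 and τ_data = 10/161.2 = 0.062035, so τ_n = 0.067890.
Rearranging for μ₀: μ₀ = (μ_n·τ_n − τ_data·x̄)/τ₀ = (52.2900·0.067890 − 0.062035·55.8) / 0.005855 = 0.088415/0.005855 ≈ 15.1.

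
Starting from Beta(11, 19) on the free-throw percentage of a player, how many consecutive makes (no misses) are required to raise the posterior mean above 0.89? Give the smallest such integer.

k = 143

After k makes and 0 misses the posterior is Beta(11+k, 19), with mean (11+k)/(11+19+k).
Set (11+k)/(30+k) > 0.89 and solve: k > (0.89·30 − 11)/(1 − 0.89) = 142.727.
The smallest integer exceeding 142.727 is 143.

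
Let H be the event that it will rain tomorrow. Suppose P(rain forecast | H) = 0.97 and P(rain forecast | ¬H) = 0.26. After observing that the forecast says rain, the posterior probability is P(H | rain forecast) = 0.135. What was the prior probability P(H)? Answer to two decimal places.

P(H) = 0.04

In odds form, posterior odds = prior odds × likelihood ratio, so prior odds = posterior odds ÷ LR.
Posterior odds = 0.135/(1−0.135) = 0.1561. LR = 0.97/0.26 = 3.7308.
Prior odds = 0.1561/3.7308 = 0.0418, so P(H) = 0.0418/(1+0.0418) ≈ 0.04.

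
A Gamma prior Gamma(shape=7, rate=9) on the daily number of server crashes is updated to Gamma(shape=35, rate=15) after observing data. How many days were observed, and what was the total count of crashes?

n = 6 days with total 28 crashes

Gamma–Poisson conjugacy: posterior shape = α + Σxᵢ, posterior rate = β + n.
Matching: Σxᵢ = 35 − 7 = 28 and n = 15 − 9 = 6.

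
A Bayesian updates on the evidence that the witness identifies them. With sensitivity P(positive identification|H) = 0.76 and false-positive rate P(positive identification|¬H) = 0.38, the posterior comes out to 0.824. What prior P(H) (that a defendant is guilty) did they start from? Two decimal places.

P(H) = 0.70

In odds form, posterior odds = prior odds × likelihood ratio, so prior odds = posterior odds ÷ LR.
Posterior odds = 0.824/(1−0.824) = 4.6818. LR = 0.76/0.38 = 2.0000.
Prior odds = 4.6818/2.0000 = 2.3409, so P(H) = 2.3409/(1+2.3409) ≈ 0.70.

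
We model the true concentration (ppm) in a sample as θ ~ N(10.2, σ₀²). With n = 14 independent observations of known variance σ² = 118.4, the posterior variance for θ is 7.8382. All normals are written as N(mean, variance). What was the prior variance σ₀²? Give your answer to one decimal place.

Posterior precision equals prior precision plus data precision: 1/σ_n² = 1/σ₀² + n/σ².
So 1/σ₀² = 1/7.8382 − 14/118.4 = 0.127580 − 0.118243 = 0.009337.
Hence σ₀² = 1/0.009337 ≈ 107.1.

σ₀² = 107.1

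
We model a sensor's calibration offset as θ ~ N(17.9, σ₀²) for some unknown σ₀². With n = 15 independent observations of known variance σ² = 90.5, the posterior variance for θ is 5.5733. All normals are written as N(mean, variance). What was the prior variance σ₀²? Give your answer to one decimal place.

For the Normal–Normal model with known σ², precisions add: τ_n = τ₀ + n/σ².
So 1/σ₀² = 1/5.5733 − 15/90.5 = 0.179427 − 0.165746 = 0.013681.
Hence σ₀² = 1/0.013681 ≈ 73.1.

σ₀² = 73.1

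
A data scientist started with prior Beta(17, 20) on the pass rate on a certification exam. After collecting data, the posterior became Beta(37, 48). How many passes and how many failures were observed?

20 passes and 28 failures

Under Beta–binomial conjugacy the posterior parameters are (a+s, b+f).
Match parameters: s=37−17=20, f=48−20=28.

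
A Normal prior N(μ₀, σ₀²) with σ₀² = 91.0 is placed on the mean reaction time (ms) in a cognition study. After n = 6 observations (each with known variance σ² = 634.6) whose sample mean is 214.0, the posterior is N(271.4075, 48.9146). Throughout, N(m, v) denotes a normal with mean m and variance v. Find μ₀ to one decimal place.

The posterior mean is a precision-weighted average: μ_n = (τ₀μ₀ + τ_data·x̄)/(τ₀+τ_data), with τ₀=1/σ₀² and τ_data=n/σ².
Here τ₀ = 1/91.0 = 0.010989 and τ_data = 6/634.6 = 0.009455, so τ_n = 0.020444.
Rearranging for μ₀: μ₀ = (μ_n·τ_n − τ_data·x̄)/τ₀ = (271.4075·0.020444 − 0.009455·214.0) / 0.010989 = 3.525285/0.010989 ≈ 320.8.

μ₀ = 320.8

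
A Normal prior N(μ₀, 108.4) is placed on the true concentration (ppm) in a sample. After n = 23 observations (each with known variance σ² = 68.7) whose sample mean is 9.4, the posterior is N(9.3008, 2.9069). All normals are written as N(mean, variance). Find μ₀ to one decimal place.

μ₀ = 5.7

With known observation variance, the Normal–Normal posterior has precision τ_n = τ₀ + n/σ² and mean μ_n = (τ₀μ₀ + (n/σ²)x̄)/τ_n.
Here τ₀ = 1/108.4 = 0.009225 and τ_data = 23/68.7 = 0.334789, so τ_n = 0.344014.
Rearranging for μ₀: μ₀ = (μ_n·τ_n − τ_data·x̄)/τ₀ = (9.3008·0.344014 − 0.334789·9.4) / 0.009225 = 0.052589/0.009225 ≈ 5.7.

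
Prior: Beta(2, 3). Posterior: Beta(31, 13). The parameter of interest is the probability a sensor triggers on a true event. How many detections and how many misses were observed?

A Beta(α, β) prior with s successes and f failures in binomial data gives a Beta(α+s, β+f) posterior.
Match parameters: s=31−2=29, f=13−3=10.

29 detections and 10 misses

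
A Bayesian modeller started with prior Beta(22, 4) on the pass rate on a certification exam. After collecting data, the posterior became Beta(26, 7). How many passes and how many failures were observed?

Beta is conjugate to the binomial likelihood: posterior = Beta(α+s, β+f).
So s = 26 − 22 = 4 and f = 7 − 4 = 3.

4 passes and 3 failures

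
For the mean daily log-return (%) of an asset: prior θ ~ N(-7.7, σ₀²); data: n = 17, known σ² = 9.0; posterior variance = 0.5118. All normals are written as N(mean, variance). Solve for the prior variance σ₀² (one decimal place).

σ₀² = 15.4

Posterior precision equals prior precision plus data precision: 1/σ_n² = 1/σ₀² + n/σ².
So 1/σ₀² = 1/0.5118 − 17/9.0 = 1.953888 − 1.888889 = 0.064999.
Hence σ₀² = 1/0.064999 ≈ 15.4.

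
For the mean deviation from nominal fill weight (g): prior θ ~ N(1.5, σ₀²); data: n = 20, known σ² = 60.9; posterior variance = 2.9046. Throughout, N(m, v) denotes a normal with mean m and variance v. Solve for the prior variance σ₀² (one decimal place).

σ₀² = 63.0

For the Normal–Normal model with known σ², precisions add: τ_n = τ₀ + n/σ².
So 1/σ₀² = 1/2.9046 − 20/60.9 = 0.344281 − 0.328407 = 0.015874.
Hence σ₀² = 1/0.015874 ≈ 63.0.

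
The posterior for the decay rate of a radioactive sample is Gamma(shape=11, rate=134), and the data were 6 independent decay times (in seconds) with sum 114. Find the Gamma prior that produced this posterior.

Gamma–exponential conjugacy: posterior shape = α + n, posterior rate = β + Σtᵢ.
So α = 11 − 6 = 5 and β = 134 − 114 = 20.

Gamma(shape=5, rate=20)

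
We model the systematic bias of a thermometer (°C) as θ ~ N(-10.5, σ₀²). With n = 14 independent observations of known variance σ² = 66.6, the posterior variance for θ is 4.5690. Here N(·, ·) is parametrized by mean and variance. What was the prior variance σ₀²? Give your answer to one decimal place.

σ₀² = 115.5

Posterior precision equals prior precision plus data precision: 1/σ_n² = 1/σ₀² + n/σ².
So 1/σ₀² = 1/4.5690 − 14/66.6 = 0.218866 − 0.210210 = 0.008656.
Hence σ₀² = 1/0.008656 ≈ 115.5.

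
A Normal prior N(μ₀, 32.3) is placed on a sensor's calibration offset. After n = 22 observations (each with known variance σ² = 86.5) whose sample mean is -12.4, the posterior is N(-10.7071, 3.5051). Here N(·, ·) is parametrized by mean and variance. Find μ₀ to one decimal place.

The posterior mean is a precision-weighted average: μ_n = (τ₀μ₀ + τ_data·x̄)/(τ₀+τ_data), with τ₀=1/σ₀² and τ_data=n/σ².
Here τ₀ = 1/32.3 = 0.030960 and τ_data = 22/86.5 = 0.254335, so τ_n = 0.285295.
Rearranging for μ₀: μ₀ = (μ_n·τ_n − τ_data·x̄)/τ₀ = (-10.7071·0.285295 − 0.254335·-12.4) / 0.030960 = 0.099072/0.030960 ≈ 3.2.

μ₀ = 3.2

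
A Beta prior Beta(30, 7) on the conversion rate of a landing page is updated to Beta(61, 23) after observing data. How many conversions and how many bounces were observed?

31 conversions and 16 bounces

Under Beta–binomial conjugacy the posterior parameters are (α+s, β+f).
Match parameters: s=61−30=31, f=23−7=16.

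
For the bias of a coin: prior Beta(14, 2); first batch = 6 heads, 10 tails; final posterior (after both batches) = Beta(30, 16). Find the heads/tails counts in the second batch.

10 heads and 4 tails

Sequential conjugate updates are equivalent to a single update on the pooled data, so total successes = posterior α − prior α and total failures = posterior β − prior β.
Total across both batches: 30−14=16 heads, 16−2=14 tails.
Subtract the first batch: 16−6=10 heads and 14−10=4 tails.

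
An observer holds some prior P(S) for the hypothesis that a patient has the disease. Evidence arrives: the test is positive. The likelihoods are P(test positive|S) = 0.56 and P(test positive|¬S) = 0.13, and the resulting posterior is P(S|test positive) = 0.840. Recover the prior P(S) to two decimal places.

P(S) = 0.55

Bayes' rule in odds form gives O(S|E) = O(S)·[P(E|S)/P(E|¬S)], hence O(S) = O(S|E)/LR.
Posterior odds = 0.840/(1−0.840) = 5.2500. LR = 0.56/0.13 = 4.3077.
Prior odds = 5.2500/4.3077 = 1.2187, so P(S) = 1.2187/(1+1.2187) ≈ 0.55.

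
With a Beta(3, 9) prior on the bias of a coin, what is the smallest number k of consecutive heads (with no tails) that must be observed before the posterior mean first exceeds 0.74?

k = 23

After k heads and 0 tails the posterior is Beta(3+k, 9), with mean (3+k)/(3+9+k).
Set (3+k)/(12+k) > 0.74 and solve: k > (0.74·12 − 3)/(1 − 0.74) = 22.615.
The smallest integer exceeding 22.615 is 23.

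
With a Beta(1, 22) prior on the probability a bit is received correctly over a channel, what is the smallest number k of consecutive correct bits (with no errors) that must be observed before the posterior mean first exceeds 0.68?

k = 46

After k correct bits and 0 errors the posterior is Beta(1+k, 22), with mean (1+k)/(1+22+k).
Set (1+k)/(23+k) > 0.68 and solve: k > (0.68·23 − 1)/(1 − 0.68) = 45.750.
The smallest integer exceeding 45.750 is 46, and checking k=46: (47)/(69) = 0.6812 > 0.68.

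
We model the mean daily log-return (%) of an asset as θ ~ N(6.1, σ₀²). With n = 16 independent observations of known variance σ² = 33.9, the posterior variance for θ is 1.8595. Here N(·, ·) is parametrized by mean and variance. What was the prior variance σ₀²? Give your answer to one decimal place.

For the Normal–Normal model with known σ², precisions add: τ_n = τ₀ + n/σ².
So 1/σ₀² = 1/1.8595 − 16/33.9 = 0.537779 − 0.471976 = 0.065803.
Hence σ₀² = 1/0.065803 ≈ 15.2.

σ₀² = 15.2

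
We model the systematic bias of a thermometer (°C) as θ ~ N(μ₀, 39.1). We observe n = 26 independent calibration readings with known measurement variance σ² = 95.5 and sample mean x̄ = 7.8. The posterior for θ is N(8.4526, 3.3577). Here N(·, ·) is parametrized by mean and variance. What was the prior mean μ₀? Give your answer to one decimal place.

μ₀ = 15.4

With known observation variance, the Normal–Normal posterior has precision τ_n = τ₀ + n/σ² and mean μ_n = (τ₀μ₀ + (n/σ²)x̄)/τ_n.
Here τ₀ = 1/39.1 = 0.025575 and τ_data = 26/95.5 = 0.272251, so τ_n = 0.297826.
Rearranging for μ₀: μ₀ = (μ_n·τ_n − τ_data·x̄)/τ₀ = (8.4526·0.297826 − 0.272251·7.8) / 0.025575 = 0.393846/0.025575 ≈ 15.4.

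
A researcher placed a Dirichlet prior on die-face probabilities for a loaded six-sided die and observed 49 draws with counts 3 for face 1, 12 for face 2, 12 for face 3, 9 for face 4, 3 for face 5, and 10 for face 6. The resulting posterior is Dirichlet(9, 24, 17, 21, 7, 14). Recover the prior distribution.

Dirichlet(6, 12, 5, 12, 4, 4)

For a Dirichlet(α) prior with multinomial counts c, the posterior is Dirichlet(α + c) componentwise.
Subtract each count from the matching posterior parameter: 9−3=6, 24−12=12, 17−12=5, 21−9=12, 7−3=4, 14−10=4.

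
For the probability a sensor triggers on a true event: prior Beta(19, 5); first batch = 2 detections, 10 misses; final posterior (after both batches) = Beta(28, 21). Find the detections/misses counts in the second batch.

7 detections and 6 misses

Sequential conjugate updates are equivalent to a single update on the pooled data, so total successes = posterior α − prior α and total failures = posterior β − prior β.
Total across both batches: 28−19=9 detections, 21−5=16 misses.
Subtract the first batch: 9−2=7 detections and 16−10=6 misses.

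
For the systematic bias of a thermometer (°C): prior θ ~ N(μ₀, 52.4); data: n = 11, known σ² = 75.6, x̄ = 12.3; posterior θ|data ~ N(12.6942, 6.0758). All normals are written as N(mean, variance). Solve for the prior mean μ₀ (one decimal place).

With known observation variance, the Normal–Normal posterior has precision τ_n = τ₀ + n/σ² and mean μ_n = (τ₀μ₀ + (n/σ²)x̄)/τ_n.
Here τ₀ = 1/52.4 = 0.019084 and τ_data = 11/75.6 = 0.145503, so τ_n = 0.164587.
Rearranging for μ₀: μ₀ = (μ_n·τ_n − τ_data·x̄)/τ₀ = (12.6942·0.164587 − 0.145503·12.3) / 0.019084 = 0.299613/0.019084 ≈ 15.7.

μ₀ = 15.7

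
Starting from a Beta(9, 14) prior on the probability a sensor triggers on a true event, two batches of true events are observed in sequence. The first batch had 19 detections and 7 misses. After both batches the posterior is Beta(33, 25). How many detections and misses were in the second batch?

5 detections and 4 misses

Sequential conjugate updates are equivalent to a single update on the pooled data, so total successes = posterior α − prior α and total failures = posterior β − prior β.
Total across both batches: 33−9=24 detections, 25−14=11 misses.
Subtract the first batch: 24−19=5 detections and 11−7=4 misses.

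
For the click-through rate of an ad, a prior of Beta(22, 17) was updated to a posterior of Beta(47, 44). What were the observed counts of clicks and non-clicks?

25 clicks and 27 non-clicks

Under Beta–binomial conjugacy the posterior parameters are (α+s, β+f).
Match parameters: s=47−22=25, f=44−17=27.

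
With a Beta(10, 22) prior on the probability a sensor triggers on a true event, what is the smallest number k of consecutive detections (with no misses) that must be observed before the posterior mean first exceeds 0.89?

After k detections and 0 misses the posterior is Beta(10+k, 22), with mean (10+k)/(10+22+k).
Set (10+k)/(32+k) > 0.89 and solve: k > (0.89·32 − 10)/(1 − 0.89) = 168.000.
The smallest integer exceeding 168.000 is 169.

k = 169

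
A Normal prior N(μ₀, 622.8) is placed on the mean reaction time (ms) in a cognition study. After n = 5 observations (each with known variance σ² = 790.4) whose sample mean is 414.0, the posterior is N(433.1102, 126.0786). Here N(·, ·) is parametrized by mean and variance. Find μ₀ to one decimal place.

μ₀ = 508.4

The posterior mean is a precision-weighted average: μ_n = (τ₀μ₀ + τ_data·x̄)/(τ₀+τ_data), with τ₀=1/σ₀² and τ_data=n/σ².
Here τ₀ = 1/622.8 = 0.001606 and τ_data = 5/790.4 = 0.006326, so τ_n = 0.007932.
Rearranging for μ₀: μ₀ = (μ_n·τ_n − τ_data·x̄)/τ₀ = (433.1102·0.007932 − 0.006326·414.0) / 0.001606 = 0.816466/0.001606 ≈ 508.4.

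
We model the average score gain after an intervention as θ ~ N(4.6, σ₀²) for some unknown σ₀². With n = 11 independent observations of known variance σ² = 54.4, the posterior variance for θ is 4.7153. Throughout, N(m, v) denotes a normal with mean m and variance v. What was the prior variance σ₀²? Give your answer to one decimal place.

Posterior precision equals prior precision plus data precision: 1/σ_n² = 1/σ₀² + n/σ².
So 1/σ₀² = 1/4.7153 − 11/54.4 = 0.212076 − 0.202206 = 0.009870.
Hence σ₀² = 1/0.009870 ≈ 101.3.

σ₀² = 101.3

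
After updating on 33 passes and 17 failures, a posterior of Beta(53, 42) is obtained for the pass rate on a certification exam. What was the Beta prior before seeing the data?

Under Beta–binomial conjugacy the posterior parameters are (a+s, b+f).
Subtract the data counts: 53−33=20, 42−17=25.

Beta(20, 25)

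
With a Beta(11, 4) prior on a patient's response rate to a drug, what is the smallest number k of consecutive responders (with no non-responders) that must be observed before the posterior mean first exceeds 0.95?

k = 66

After k responders and 0 non-responders the posterior is Beta(11+k, 4), with mean (11+k)/(11+4+k).
Set (11+k)/(15+k) > 0.95 and solve: k > (0.95·15 − 11)/(1 − 0.95) = 65.000.
The smallest integer exceeding 65.000 is 66, and checking k=66: (77)/(81) = 0.9506 > 0.95.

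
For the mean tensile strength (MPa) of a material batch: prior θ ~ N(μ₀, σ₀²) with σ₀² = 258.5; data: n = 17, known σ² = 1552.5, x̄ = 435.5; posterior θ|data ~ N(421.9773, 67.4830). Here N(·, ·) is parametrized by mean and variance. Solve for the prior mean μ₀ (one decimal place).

The posterior mean is a precision-weighted average: μ_n = (τ₀μ₀ + τ_data·x̄)/(τ₀+τ_data), with τ₀=1/σ₀² and τ_data=n/σ².
Here τ₀ = 1/258.5 = 0.003868 and τ_data = 17/1552.5 = 0.010950, so τ_n = 0.014818.
Rearranging for μ₀: μ₀ = (μ_n·τ_n − τ_data·x̄)/τ₀ = (421.9773·0.014818 − 0.010950·435.5) / 0.003868 = 1.484135/0.003868 ≈ 383.7.

μ₀ = 383.7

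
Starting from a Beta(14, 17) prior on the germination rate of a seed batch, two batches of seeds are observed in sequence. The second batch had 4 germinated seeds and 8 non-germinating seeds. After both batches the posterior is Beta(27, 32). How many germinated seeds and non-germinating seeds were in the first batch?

Sequential conjugate updates are equivalent to a single update on the pooled data, so total successes = posterior α − prior α and total failures = posterior β − prior β.
Total across both batches: 27−14=13 germinated seeds, 32−17=15 non-germinating seeds.
Subtract the second batch: 13−4=9 germinated seeds and 15−8=7 non-germinating seeds.

9 germinated seeds and 7 non-germinating seeds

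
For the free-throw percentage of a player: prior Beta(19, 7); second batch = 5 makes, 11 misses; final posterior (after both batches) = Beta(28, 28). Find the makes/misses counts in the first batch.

4 makes and 10 misses

Sequential conjugate updates are equivalent to a single update on the pooled data, so total successes = posterior α − prior α and total failures = posterior β − prior β.
Total across both batches: 28−19=9 makes, 28−7=21 misses.
Subtract the second batch: 9−5=4 makes and 21−11=10 misses.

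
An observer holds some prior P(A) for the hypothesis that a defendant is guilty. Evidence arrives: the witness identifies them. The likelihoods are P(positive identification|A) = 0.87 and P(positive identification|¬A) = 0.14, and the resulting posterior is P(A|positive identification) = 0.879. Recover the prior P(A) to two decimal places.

In odds form, posterior odds = prior odds × likelihood ratio, so prior odds = posterior odds ÷ LR.
Posterior odds = 0.879/(1−0.879) = 7.2645. LR = 0.87/0.14 = 6.2143.
Prior odds = 7.2645/6.2143 = 1.1690, so P(A) = 1.1690/(1+1.1690) ≈ 0.54.

P(A) = 0.54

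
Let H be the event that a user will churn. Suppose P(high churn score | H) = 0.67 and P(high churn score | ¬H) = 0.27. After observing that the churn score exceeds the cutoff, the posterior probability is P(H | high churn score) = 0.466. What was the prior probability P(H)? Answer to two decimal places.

P(H) = 0.26

Bayes' rule in odds form gives O(H|E) = O(H)·[P(E|H)/P(E|¬H)], hence O(H) = O(H|E)/LR.
Posterior odds = 0.466/(1−0.466) = 0.8727. LR = 0.67/0.27 = 2.4815.
Prior odds = 0.8727/2.4815 = 0.3517, so P(H) = 0.3517/(1+0.3517) ≈ 0.26.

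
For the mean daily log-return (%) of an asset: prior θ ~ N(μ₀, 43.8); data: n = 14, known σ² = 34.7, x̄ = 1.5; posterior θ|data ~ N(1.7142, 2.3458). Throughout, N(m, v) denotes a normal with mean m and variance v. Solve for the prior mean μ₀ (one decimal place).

μ₀ = 5.5

With known observation variance, the Normal–Normal posterior has precision τ_n = τ₀ + n/σ² and mean μ_n = (τ₀μ₀ + (n/σ²)x̄)/τ_n.
Here τ₀ = 1/43.8 = 0.022831 and τ_data = 14/34.7 = 0.403458, so τ_n = 0.426289.
Rearranging for μ₀: μ₀ = (μ_n·τ_n − τ_data·x̄)/τ₀ = (1.7142·0.426289 − 0.403458·1.5) / 0.022831 = 0.125558/0.022831 ≈ 5.5.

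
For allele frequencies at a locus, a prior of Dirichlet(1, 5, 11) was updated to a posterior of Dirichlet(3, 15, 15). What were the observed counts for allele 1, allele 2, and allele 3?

counts (2, 10, 4)

For a Dirichlet(α) prior with multinomial counts c, the posterior is Dirichlet(α + c) componentwise.
Counts are posterior − prior componentwise: 3−1=2, 15−5=10, 15−11=4.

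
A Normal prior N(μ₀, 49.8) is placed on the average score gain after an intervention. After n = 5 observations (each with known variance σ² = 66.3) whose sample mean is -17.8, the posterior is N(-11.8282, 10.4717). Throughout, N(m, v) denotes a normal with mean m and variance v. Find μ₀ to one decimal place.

With known observation variance, the Normal–Normal posterior has precision τ_n = τ₀ + n/σ² and mean μ_n = (τ₀μ₀ + (n/σ²)x̄)/τ_n.
Here τ₀ = 1/49.8 = 0.020080 and τ_data = 5/66.3 = 0.075415, so τ_n = 0.095495.
Rearranging for μ₀: μ₀ = (μ_n·τ_n − τ_data·x̄)/τ₀ = (-11.8282·0.095495 − 0.075415·-17.8) / 0.020080 = 0.212853/0.020080 ≈ 10.6.

μ₀ = 10.6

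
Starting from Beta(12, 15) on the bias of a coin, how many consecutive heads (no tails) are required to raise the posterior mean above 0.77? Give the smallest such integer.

After k heads and 0 tails the posterior is Beta(12+k, 15), with mean (12+k)/(12+15+k).
Set (12+k)/(27+k) > 0.77 and solve: k > (0.77·27 − 12)/(1 − 0.77) = 38.217.
The smallest integer exceeding 38.217 is 39, and checking k=39: (51)/(66) = 0.7727 > 0.77.

k = 39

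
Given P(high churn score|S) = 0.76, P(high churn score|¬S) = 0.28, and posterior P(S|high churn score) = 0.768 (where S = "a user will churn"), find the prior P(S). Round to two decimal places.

P(S) = 0.55

Bayes' rule in odds form gives O(S|E) = O(S)·[P(E|S)/P(E|¬S)], hence O(S) = O(S|E)/LR.
Posterior odds = 0.768/(1−0.768) = 3.3103. LR = 0.76/0.28 = 2.7143.
Prior odds = 3.3103/2.7143 = 1.2196, so P(S) = 1.2196/(1+1.2196) ≈ 0.55.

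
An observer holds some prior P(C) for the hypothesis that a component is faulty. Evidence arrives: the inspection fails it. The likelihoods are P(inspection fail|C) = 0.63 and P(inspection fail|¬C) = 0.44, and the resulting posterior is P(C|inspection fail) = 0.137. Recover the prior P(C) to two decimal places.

P(C) = 0.10

In odds form, posterior odds = prior odds × likelihood ratio, so prior odds = posterior odds ÷ LR.
Posterior odds = 0.137/(1−0.137) = 0.1587. LR = 0.63/0.44 = 1.4318.
Prior odds = 0.1587/1.4318 = 0.1108, so P(C) = 0.1108/(1+0.1108) ≈ 0.10.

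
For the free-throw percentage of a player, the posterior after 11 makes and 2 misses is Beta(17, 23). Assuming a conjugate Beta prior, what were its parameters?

Beta(6, 21)

Under Beta–binomial conjugacy the posterior parameters are (α+s, β+f).
So α = 17 − 11 = 6 and β = 23 − 2 = 21.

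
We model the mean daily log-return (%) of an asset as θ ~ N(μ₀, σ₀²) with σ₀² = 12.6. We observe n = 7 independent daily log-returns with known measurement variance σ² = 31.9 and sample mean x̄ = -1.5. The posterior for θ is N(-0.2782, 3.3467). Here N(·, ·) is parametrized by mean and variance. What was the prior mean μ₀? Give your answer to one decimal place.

The posterior mean is a precision-weighted average: μ_n = (τ₀μ₀ + τ_data·x̄)/(τ₀+τ_data), with τ₀=1/σ₀² and τ_data=n/σ².
Here τ₀ = 1/12.6 = 0.079365 and τ_data = 7/31.9 = 0.219436, so τ_n = 0.298801.
Rearranging for μ₀: μ₀ = (μ_n·τ_n − τ_data·x̄)/τ₀ = (-0.2782·0.298801 − 0.219436·-1.5) / 0.079365 = 0.246028/0.079365 ≈ 3.1.

μ₀ = 3.1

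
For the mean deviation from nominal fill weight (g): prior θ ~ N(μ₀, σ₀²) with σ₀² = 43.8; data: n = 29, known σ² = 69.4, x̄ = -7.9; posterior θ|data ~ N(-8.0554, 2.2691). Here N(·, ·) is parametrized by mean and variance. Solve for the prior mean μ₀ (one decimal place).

The posterior mean is a precision-weighted average: μ_n = (τ₀μ₀ + τ_data·x̄)/(τ₀+τ_data), with τ₀=1/σ₀² and τ_data=n/σ².
Here τ₀ = 1/43.8 = 0.022831 and τ_data = 29/69.4 = 0.417867, so τ_n = 0.440698.
Rearranging for μ₀: μ₀ = (μ_n·τ_n − τ_data·x̄)/τ₀ = (-8.0554·0.440698 − 0.417867·-7.9) / 0.022831 = -0.248849/0.022831 ≈ -10.9.

μ₀ = -10.9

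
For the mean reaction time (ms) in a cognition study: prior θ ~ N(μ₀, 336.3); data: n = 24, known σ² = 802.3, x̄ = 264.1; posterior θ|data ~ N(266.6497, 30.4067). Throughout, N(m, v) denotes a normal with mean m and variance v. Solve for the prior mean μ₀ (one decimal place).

μ₀ = 292.3

With known observation variance, the Normal–Normal posterior has precision τ_n = τ₀ + n/σ² and mean μ_n = (τ₀μ₀ + (n/σ²)x̄)/τ_n.
Here τ₀ = 1/336.3 = 0.002974 and τ_data = 24/802.3 = 0.029914, so τ_n = 0.032888.
Rearranging for μ₀: μ₀ = (μ_n·τ_n − τ_data·x̄)/τ₀ = (266.6497·0.032888 − 0.029914·264.1) / 0.002974 = 0.869288/0.002974 ≈ 292.3.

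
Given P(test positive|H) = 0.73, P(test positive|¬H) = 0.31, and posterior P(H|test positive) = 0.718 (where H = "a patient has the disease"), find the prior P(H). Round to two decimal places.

P(H) = 0.52

Bayes' rule in odds form gives O(H|E) = O(H)·[P(E|H)/P(E|¬H)], hence O(H) = O(H|E)/LR.
Posterior odds = 0.718/(1−0.718) = 2.5461. LR = 0.73/0.31 = 2.3548.
Prior odds = 2.5461/2.3548 = 1.0812, so P(H) = 1.0812/(1+1.0812) ≈ 0.52.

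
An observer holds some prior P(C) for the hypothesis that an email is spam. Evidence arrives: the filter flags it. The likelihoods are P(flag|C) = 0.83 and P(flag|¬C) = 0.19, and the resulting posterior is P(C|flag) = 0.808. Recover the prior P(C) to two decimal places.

P(C) = 0.49

In odds form, posterior odds = prior odds × likelihood ratio, so prior odds = posterior odds ÷ LR.
Posterior odds = 0.808/(1−0.808) = 4.2083. LR = 0.83/0.19 = 4.3684.
Prior odds = 4.2083/4.3684 = 0.9634, so P(C) = 0.9634/(1+0.9634) ≈ 0.49.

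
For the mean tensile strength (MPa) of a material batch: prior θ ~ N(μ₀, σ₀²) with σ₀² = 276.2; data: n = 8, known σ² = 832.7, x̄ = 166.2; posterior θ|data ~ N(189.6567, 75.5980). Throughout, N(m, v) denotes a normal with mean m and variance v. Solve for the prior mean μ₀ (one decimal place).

The posterior mean is a precision-weighted average: μ_n = (τ₀μ₀ + τ_data·x̄)/(τ₀+τ_data), with τ₀=1/σ₀² and τ_data=n/σ².
Here τ₀ = 1/276.2 = 0.003621 and τ_data = 8/832.7 = 0.009607, so τ_n = 0.013228.
Rearranging for μ₀: μ₀ = (μ_n·τ_n − τ_data·x̄)/τ₀ = (189.6567·0.013228 − 0.009607·166.2) / 0.003621 = 0.912095/0.003621 ≈ 251.9.

μ₀ = 251.9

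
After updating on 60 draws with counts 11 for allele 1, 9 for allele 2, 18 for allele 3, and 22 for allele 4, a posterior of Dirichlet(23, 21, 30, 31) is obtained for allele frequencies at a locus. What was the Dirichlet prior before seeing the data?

For a Dirichlet(α) prior with multinomial counts c, the posterior is Dirichlet(α + c) componentwise.
Subtract each count from the matching posterior parameter: 23−11=12, 21−9=12, 30−18=12, 31−22=9.

Dirichlet(12, 12, 12, 9)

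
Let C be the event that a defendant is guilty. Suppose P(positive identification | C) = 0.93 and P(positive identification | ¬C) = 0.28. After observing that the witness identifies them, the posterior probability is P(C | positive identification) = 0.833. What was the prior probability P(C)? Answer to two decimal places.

Bayes' rule in odds form gives O(C|E) = O(C)·[P(E|C)/P(E|¬C)], hence O(C) = O(C|E)/LR.
Posterior odds = 0.833/(1−0.833) = 4.9880. LR = 0.93/0.28 = 3.3214.
Prior odds = 4.9880/3.3214 = 1.5018, so P(C) = 1.5018/(1+1.5018) ≈ 0.60.

P(C) = 0.60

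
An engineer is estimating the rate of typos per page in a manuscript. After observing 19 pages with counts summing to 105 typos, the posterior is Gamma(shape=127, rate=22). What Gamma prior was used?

Gamma(shape=22, rate=3)

A Gamma(α, β) prior (rate parametrization) on a Poisson rate with n observations summing to S gives posterior Gamma(α+S, β+n).
So α = 127 − 105 = 22 and β = 22 − 19 = 3.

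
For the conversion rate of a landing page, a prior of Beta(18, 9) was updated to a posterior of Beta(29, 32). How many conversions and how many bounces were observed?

Under Beta–binomial conjugacy the posterior parameters are (a+s, b+f).
Match parameters: s=29−18=11, f=32−9=23.

11 conversions and 23 bounces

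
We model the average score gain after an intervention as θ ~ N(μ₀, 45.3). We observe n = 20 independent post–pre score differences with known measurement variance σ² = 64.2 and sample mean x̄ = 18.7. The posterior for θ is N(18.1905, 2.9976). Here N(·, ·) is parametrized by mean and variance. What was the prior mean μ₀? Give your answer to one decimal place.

μ₀ = 11.0

With known observation variance, the Normal–Normal posterior has precision τ_n = τ₀ + n/σ² and mean μ_n = (τ₀μ₀ + (n/σ²)x̄)/τ_n.
Here τ₀ = 1/45.3 = 0.022075 and τ_data = 20/64.2 = 0.311526, so τ_n = 0.333601.
Rearranging for μ₀: μ₀ = (μ_n·τ_n − τ_data·x̄)/τ₀ = (18.1905·0.333601 − 0.311526·18.7) / 0.022075 = 0.242833/0.022075 ≈ 11.0.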